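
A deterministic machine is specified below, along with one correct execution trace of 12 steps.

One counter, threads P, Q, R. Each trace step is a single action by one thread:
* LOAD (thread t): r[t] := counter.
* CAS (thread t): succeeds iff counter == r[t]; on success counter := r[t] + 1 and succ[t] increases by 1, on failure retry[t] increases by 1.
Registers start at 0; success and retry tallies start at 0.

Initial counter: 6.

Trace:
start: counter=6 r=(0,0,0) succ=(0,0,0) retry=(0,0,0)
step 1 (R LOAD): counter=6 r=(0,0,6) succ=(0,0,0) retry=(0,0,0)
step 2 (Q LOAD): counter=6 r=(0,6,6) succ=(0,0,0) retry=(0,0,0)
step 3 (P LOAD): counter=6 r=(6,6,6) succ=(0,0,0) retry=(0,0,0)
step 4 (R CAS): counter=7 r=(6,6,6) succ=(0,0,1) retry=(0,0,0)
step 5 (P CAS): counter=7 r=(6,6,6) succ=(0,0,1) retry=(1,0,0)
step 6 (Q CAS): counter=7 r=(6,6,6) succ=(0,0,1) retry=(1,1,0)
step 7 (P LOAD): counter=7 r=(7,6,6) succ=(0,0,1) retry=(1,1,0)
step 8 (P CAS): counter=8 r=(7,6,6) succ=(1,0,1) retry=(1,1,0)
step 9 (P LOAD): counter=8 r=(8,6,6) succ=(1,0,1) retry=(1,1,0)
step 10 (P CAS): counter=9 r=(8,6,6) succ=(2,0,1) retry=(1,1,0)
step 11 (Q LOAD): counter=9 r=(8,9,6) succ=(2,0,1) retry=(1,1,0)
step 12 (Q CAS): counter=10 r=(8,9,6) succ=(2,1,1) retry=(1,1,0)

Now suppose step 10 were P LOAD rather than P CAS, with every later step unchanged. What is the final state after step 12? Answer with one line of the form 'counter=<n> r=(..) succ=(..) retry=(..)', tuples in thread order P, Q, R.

(re-executing from step 10 with the substitution; state before step 10: counter=8 r=(8,6,6) succ=(1,0,1) retry=(1,1,0))
step 10 (P LOAD): counter=8 r=(8,6,6) succ=(1,0,1) retry=(1,1,0)
step 11 (Q LOAD): counter=8 r=(8,8,6) succ=(1,0,1) retry=(1,1,0)
step 12 (Q CAS): counter=9 r=(8,8,6) succ=(1,1,1) retry=(1,1,0)

counter=9 r=(8,8,6) succ=(1,1,1) retry=(1,1,0)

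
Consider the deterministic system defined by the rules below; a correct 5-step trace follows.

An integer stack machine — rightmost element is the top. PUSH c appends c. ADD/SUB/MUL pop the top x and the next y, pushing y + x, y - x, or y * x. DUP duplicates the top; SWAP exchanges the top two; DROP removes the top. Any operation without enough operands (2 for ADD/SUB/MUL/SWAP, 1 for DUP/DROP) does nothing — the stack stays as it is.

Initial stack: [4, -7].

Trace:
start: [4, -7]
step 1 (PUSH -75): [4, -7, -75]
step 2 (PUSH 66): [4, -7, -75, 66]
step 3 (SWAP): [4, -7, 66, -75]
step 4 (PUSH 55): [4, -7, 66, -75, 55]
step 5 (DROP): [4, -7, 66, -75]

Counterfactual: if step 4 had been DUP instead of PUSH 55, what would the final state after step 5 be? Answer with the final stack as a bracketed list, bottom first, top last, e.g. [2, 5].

(re-executing from step 4 with the substitution; state before step 4: [4, -7, 66, -75])
step 4 (DUP): [4, -7, 66, -75, -75]
step 5 (DROP): [4, -7, 66, -75]

[4, -7, 66, -75]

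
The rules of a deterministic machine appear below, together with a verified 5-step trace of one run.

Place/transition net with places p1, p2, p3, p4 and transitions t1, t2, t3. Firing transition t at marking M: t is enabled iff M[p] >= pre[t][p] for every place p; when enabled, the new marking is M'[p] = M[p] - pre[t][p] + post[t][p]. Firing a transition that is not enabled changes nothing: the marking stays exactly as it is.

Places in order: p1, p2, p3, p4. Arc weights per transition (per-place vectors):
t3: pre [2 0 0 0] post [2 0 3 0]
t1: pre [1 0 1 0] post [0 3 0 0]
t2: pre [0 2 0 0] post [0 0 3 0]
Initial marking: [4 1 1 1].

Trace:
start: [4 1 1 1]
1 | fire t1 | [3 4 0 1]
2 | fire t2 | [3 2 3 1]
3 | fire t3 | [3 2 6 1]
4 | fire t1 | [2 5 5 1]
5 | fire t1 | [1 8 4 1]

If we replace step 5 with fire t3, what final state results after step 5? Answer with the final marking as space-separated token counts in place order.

(re-executing from step 5 with the substitution; state before step 5: [2 5 5 1])
5 | fire t3 | [2 5 8 1]

2 5 8 1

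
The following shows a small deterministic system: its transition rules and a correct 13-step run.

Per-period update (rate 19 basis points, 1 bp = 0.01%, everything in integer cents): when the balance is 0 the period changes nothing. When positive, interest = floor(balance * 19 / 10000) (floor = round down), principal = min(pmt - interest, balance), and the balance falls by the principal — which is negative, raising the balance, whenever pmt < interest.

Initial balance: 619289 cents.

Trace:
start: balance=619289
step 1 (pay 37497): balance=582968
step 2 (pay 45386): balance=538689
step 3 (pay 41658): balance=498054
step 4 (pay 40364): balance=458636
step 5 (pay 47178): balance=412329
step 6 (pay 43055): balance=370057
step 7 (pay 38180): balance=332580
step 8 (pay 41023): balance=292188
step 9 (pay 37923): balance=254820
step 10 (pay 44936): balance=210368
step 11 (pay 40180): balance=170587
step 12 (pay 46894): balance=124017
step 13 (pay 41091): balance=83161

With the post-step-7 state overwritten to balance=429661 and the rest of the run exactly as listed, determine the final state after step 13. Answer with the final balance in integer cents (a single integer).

181353

state after step 7 := balance=429661
step 8 (pay 41023): balance=389454
step 9 (pay 37923): balance=352270
step 10 (pay 44936): balance=308003
step 11 (pay 40180): balance=268408
step 12 (pay 46894): balance=222023
step 13 (pay 41091): balance=181353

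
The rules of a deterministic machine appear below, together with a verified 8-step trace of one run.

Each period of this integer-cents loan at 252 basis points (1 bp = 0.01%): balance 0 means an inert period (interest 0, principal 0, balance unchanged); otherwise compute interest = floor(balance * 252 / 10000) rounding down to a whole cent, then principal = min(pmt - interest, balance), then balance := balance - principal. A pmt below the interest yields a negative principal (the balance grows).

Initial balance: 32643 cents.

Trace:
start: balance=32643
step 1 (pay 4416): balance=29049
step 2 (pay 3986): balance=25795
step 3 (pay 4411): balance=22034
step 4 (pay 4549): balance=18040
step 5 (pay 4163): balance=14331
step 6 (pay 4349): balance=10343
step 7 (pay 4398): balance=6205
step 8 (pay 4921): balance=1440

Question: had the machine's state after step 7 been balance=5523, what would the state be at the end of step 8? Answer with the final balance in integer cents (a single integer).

741

state after step 7 := balance=5523
step 8 (pay 4921): balance=741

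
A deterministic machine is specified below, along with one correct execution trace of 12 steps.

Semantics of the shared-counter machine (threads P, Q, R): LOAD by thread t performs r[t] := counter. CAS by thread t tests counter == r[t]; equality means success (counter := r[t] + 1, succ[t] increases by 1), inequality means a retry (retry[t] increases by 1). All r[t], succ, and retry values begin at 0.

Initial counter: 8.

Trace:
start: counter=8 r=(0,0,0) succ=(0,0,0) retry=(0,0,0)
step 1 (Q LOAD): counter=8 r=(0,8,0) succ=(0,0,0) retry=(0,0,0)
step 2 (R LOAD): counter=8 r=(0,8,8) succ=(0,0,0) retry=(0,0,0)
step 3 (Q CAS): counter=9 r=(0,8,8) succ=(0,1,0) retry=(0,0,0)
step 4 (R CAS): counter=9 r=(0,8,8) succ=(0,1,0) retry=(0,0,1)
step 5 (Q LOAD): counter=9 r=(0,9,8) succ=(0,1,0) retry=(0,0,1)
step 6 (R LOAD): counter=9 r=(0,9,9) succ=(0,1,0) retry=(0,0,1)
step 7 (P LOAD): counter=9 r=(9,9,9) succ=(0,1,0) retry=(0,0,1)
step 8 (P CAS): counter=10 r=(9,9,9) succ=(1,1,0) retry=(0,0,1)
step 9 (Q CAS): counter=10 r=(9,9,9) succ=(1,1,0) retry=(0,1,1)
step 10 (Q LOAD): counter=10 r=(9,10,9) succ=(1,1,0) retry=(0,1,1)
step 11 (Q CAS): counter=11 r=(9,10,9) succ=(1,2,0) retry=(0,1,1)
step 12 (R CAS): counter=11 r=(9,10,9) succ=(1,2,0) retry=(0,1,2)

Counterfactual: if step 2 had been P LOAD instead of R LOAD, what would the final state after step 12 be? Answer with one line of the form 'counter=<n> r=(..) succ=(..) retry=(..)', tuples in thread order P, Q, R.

counter=11 r=(9,10,9) succ=(1,2,0) retry=(0,1,2)

(re-executing from step 2 with the substitution; state before step 2: counter=8 r=(0,8,0) succ=(0,0,0) retry=(0,0,0))
step 2 (P LOAD): counter=8 r=(8,8,0) succ=(0,0,0) retry=(0,0,0)
step 3 (Q CAS): counter=9 r=(8,8,0) succ=(0,1,0) retry=(0,0,0)
step 4 (R CAS): counter=9 r=(8,8,0) succ=(0,1,0) retry=(0,0,1)
step 5 (Q LOAD): counter=9 r=(8,9,0) succ=(0,1,0) retry=(0,0,1)
step 6 (R LOAD): counter=9 r=(8,9,9) succ=(0,1,0) retry=(0,0,1)
step 7 (P LOAD): counter=9 r=(9,9,9) succ=(0,1,0) retry=(0,0,1)
step 8 (P CAS): counter=10 r=(9,9,9) succ=(1,1,0) retry=(0,0,1)
step 9 (Q CAS): counter=10 r=(9,9,9) succ=(1,1,0) retry=(0,1,1)
step 10 (Q LOAD): counter=10 r=(9,10,9) succ=(1,1,0) retry=(0,1,1)
step 11 (Q CAS): counter=11 r=(9,10,9) succ=(1,2,0) retry=(0,1,1)
step 12 (R CAS): counter=11 r=(9,10,9) succ=(1,2,0) retry=(0,1,2)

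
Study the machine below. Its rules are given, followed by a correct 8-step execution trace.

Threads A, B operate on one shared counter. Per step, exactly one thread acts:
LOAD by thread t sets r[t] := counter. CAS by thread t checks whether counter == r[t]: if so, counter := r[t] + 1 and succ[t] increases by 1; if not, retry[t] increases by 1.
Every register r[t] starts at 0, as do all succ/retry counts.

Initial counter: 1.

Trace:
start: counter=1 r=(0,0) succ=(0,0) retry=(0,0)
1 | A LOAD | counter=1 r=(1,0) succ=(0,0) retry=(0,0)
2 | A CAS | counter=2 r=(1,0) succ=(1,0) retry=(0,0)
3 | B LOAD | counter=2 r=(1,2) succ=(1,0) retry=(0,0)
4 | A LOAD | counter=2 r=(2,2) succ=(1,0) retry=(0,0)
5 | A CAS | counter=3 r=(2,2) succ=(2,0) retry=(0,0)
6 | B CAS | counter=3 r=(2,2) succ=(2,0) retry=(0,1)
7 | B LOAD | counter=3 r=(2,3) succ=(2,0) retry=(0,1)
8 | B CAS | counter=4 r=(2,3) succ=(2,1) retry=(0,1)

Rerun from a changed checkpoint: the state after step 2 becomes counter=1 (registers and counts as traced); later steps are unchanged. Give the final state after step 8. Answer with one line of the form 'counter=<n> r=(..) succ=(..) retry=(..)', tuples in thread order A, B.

state after step 2 := counter=1 r=(1,0) succ=(1,0) retry=(0,0)
3 | B LOAD | counter=1 r=(1,1) succ=(1,0) retry=(0,0)
4 | A LOAD | counter=1 r=(1,1) succ=(1,0) retry=(0,0)
5 | A CAS | counter=2 r=(1,1) succ=(2,0) retry=(0,0)
6 | B CAS | counter=2 r=(1,1) succ=(2,0) retry=(0,1)
7 | B LOAD | counter=2 r=(1,2) succ=(2,0) retry=(0,1)
8 | B CAS | counter=3 r=(1,2) succ=(2,1) retry=(0,1)

counter=3 r=(1,2) succ=(2,1) retry=(0,1)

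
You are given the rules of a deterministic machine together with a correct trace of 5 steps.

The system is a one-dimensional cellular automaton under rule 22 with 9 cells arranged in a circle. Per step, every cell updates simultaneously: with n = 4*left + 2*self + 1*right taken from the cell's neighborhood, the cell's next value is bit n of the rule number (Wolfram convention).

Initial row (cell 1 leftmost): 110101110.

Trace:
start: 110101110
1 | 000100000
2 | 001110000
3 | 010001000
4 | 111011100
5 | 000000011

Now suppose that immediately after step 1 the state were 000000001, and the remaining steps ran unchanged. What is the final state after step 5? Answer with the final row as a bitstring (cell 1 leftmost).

state after step 1 := 000000001
2 | 100000011
3 | 010000100
4 | 111001110
5 | 000110000

000110000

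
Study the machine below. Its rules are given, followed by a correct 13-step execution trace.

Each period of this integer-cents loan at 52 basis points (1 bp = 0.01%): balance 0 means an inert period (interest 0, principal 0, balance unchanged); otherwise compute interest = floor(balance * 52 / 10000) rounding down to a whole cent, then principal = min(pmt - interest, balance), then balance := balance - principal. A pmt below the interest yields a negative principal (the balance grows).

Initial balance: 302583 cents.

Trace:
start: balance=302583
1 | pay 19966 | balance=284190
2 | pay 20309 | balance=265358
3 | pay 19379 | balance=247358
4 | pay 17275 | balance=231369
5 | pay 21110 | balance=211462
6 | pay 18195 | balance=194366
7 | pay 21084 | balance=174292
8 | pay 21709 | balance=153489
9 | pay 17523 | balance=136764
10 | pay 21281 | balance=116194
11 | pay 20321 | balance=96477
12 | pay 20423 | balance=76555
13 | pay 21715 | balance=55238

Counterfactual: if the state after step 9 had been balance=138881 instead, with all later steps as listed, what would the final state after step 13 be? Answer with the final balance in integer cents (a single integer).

57399

state after step 9 := balance=138881
10 | pay 21281 | balance=118322
11 | pay 20321 | balance=98616
12 | pay 20423 | balance=78705
13 | pay 21715 | balance=57399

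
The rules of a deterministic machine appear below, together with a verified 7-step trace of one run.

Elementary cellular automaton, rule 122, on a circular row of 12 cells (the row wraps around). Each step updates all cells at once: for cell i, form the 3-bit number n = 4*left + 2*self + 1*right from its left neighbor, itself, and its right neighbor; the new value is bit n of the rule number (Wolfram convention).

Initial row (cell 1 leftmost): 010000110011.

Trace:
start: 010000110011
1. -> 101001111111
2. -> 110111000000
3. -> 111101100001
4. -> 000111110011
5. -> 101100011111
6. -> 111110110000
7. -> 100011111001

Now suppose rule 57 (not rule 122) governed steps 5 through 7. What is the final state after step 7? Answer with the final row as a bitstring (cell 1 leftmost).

010110010011

(re-executing steps 5..7 under rule 57; state before step 5: 000111110011)
5. -> 110100001010
6. -> 101011100101
7. -> 010110010011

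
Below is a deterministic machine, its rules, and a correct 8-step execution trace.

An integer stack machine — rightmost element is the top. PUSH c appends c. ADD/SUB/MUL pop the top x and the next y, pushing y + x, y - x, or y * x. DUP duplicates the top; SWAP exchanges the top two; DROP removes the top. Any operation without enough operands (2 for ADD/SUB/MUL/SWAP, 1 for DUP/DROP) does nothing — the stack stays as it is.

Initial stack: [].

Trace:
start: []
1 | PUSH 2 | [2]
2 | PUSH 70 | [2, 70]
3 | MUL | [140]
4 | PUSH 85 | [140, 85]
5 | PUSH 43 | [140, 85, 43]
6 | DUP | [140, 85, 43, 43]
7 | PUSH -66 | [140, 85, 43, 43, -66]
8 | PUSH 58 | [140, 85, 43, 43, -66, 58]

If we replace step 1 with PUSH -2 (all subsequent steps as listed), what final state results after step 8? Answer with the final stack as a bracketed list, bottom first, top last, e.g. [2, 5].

[-140, 85, 43, 43, -66, 58]

(re-executing from step 1 with the substitution; state before step 1: [])
1 | PUSH -2 | [-2]
2 | PUSH 70 | [-2, 70]
3 | MUL | [-140]
4 | PUSH 85 | [-140, 85]
5 | PUSH 43 | [-140, 85, 43]
6 | DUP | [-140, 85, 43, 43]
7 | PUSH -66 | [-140, 85, 43, 43, -66]
8 | PUSH 58 | [-140, 85, 43, 43, -66, 58]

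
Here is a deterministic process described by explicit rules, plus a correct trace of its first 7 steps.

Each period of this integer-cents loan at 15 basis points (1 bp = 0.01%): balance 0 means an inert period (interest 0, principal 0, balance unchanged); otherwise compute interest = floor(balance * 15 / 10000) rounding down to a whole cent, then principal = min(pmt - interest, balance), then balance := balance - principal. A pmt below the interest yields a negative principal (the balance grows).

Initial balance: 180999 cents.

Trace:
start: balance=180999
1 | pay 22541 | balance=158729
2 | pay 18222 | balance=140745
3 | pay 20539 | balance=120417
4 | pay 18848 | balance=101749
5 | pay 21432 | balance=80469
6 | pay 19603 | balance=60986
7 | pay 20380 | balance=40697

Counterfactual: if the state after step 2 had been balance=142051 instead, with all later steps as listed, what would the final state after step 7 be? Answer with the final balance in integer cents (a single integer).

state after step 2 := balance=142051
3 | pay 20539 | balance=121725
4 | pay 18848 | balance=103059
5 | pay 21432 | balance=81781
6 | pay 19603 | balance=62300
7 | pay 20380 | balance=42013

42013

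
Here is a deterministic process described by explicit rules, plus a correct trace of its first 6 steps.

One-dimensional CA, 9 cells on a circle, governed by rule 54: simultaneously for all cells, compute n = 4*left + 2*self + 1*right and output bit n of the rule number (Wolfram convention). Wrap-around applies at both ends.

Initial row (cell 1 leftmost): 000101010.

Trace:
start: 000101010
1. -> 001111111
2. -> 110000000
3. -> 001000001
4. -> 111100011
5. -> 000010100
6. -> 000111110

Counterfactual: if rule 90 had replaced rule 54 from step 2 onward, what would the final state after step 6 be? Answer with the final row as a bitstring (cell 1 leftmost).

000100010

(re-executing steps 2..6 under rule 90; state before step 2: 001111111)
2. -> 111000001
3. -> 001100011
4. -> 111110111
5. -> 000010100
6. -> 000100010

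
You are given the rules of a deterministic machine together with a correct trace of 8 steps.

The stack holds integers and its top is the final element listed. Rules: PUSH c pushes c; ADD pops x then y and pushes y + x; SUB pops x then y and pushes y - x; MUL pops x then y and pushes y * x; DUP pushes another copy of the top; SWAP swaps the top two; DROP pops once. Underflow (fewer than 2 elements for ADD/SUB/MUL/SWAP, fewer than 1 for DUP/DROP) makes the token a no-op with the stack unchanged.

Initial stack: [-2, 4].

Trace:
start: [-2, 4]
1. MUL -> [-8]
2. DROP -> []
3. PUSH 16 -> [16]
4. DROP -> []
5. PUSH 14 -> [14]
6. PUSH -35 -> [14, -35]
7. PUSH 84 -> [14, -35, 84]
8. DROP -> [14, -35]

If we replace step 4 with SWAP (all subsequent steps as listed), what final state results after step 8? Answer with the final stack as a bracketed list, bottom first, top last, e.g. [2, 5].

[16, 14, -35]

(re-executing from step 4 with the substitution; state before step 4: [16])
4. SWAP -> [16]
5. PUSH 14 -> [16, 14]
6. PUSH -35 -> [16, 14, -35]
7. PUSH 84 -> [16, 14, -35, 84]
8. DROP -> [16, 14, -35]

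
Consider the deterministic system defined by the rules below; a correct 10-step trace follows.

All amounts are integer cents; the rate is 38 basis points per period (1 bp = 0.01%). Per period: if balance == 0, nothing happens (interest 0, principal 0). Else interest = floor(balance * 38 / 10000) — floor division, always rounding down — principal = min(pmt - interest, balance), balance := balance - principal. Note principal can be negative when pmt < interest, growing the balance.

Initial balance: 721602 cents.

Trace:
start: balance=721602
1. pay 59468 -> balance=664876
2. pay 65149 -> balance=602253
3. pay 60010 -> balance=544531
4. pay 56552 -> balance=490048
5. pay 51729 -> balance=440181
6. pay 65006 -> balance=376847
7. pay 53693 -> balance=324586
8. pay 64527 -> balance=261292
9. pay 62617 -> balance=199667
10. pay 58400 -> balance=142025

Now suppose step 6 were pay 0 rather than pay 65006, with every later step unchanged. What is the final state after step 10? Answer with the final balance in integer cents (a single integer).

208025

(re-executing from step 6 with the substitution; state before step 6: balance=440181)
6. pay 0 -> balance=441853
7. pay 53693 -> balance=389839
8. pay 64527 -> balance=326793
9. pay 62617 -> balance=265417
10. pay 58400 -> balance=208025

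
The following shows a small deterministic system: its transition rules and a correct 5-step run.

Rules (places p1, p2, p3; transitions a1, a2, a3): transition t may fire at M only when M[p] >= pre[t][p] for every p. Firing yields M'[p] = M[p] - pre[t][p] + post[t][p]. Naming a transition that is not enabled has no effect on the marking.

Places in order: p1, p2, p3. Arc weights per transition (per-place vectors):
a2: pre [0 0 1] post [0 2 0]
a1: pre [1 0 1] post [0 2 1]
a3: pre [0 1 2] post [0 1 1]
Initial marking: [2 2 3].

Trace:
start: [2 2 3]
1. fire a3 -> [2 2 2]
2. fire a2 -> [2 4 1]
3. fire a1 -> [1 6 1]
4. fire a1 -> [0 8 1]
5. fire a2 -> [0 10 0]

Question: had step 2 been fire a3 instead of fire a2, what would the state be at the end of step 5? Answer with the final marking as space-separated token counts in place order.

0 8 0

(re-executing from step 2 with the substitution; state before step 2: [2 2 2])
2. fire a3 -> [2 2 1]
3. fire a1 -> [1 4 1]
4. fire a1 -> [0 6 1]
5. fire a2 -> [0 8 0]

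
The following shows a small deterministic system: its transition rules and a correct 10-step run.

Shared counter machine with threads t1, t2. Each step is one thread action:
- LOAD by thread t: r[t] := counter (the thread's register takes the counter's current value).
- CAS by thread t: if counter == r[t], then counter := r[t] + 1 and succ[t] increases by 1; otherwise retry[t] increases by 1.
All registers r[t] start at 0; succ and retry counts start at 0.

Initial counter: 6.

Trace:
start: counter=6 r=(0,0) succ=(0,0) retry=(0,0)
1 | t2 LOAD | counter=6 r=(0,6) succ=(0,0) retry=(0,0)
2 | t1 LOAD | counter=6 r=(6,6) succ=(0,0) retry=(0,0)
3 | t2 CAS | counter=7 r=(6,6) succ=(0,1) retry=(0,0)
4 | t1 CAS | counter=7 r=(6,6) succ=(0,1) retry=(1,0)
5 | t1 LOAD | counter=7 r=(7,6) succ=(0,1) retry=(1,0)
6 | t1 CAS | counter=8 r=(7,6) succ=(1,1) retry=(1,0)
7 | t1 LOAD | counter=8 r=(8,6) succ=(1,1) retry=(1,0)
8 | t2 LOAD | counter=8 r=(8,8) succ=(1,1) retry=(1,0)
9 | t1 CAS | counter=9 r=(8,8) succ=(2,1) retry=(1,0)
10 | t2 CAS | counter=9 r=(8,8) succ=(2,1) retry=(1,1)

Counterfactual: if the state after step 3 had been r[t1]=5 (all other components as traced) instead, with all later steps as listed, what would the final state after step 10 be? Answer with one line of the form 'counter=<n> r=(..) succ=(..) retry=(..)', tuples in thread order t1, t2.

state after step 3 := counter=7 r=(5,6) succ=(0,1) retry=(0,0)
4 | t1 CAS | counter=7 r=(5,6) succ=(0,1) retry=(1,0)
5 | t1 LOAD | counter=7 r=(7,6) succ=(0,1) retry=(1,0)
6 | t1 CAS | counter=8 r=(7,6) succ=(1,1) retry=(1,0)
7 | t1 LOAD | counter=8 r=(8,6) succ=(1,1) retry=(1,0)
8 | t2 LOAD | counter=8 r=(8,8) succ=(1,1) retry=(1,0)
9 | t1 CAS | counter=9 r=(8,8) succ=(2,1) retry=(1,0)
10 | t2 CAS | counter=9 r=(8,8) succ=(2,1) retry=(1,1)

counter=9 r=(8,8) succ=(2,1) retry=(1,1)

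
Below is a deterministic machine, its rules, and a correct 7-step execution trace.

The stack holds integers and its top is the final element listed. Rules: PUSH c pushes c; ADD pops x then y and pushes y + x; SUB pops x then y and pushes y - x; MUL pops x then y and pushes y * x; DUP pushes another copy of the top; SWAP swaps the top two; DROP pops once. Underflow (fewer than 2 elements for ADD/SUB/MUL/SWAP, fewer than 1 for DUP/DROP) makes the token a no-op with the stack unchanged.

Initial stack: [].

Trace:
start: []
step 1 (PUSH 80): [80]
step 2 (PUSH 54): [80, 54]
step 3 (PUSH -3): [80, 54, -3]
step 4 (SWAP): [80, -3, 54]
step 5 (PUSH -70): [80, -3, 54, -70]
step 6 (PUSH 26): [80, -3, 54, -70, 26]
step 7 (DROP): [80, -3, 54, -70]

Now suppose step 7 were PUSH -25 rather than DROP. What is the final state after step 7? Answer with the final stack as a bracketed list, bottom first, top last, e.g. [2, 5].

(re-executing from step 7 with the substitution; state before step 7: [80, -3, 54, -70, 26])
step 7 (PUSH -25): [80, -3, 54, -70, 26, -25]

[80, -3, 54, -70, 26, -25]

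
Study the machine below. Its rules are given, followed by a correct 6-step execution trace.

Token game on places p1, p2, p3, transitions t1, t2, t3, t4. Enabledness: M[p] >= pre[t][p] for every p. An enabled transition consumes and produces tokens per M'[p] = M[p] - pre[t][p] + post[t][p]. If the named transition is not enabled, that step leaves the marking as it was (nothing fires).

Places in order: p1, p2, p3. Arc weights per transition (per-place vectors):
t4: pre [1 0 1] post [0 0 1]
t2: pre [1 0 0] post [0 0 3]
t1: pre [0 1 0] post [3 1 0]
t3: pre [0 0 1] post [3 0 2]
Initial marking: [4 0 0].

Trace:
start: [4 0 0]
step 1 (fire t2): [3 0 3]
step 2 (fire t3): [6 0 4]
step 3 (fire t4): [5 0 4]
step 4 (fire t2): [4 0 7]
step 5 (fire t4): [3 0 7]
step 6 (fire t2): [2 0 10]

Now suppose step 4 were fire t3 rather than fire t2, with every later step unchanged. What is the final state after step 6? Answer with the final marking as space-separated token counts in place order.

(re-executing from step 4 with the substitution; state before step 4: [5 0 4])
step 4 (fire t3): [8 0 5]
step 5 (fire t4): [7 0 5]
step 6 (fire t2): [6 0 8]

6 0 8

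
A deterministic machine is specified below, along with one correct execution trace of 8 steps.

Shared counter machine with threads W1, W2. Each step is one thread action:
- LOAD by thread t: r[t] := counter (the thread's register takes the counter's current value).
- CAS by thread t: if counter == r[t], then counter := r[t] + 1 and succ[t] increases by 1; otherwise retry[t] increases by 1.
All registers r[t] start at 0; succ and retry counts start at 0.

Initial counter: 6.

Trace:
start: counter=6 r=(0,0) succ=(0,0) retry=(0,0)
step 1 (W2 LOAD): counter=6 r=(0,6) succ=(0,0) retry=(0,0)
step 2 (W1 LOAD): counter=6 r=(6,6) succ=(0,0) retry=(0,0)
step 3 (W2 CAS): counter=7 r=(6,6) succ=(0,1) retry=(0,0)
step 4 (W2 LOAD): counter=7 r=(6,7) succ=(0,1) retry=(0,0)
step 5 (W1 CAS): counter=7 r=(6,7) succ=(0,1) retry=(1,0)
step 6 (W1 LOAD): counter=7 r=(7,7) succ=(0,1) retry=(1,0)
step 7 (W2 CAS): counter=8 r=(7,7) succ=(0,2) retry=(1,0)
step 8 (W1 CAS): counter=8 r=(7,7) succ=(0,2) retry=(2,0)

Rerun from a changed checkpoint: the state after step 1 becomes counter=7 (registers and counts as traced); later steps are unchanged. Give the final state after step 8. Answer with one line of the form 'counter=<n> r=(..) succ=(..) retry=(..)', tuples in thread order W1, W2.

counter=9 r=(8,7) succ=(2,0) retry=(0,2)

state after step 1 := counter=7 r=(0,6) succ=(0,0) retry=(0,0)
step 2 (W1 LOAD): counter=7 r=(7,6) succ=(0,0) retry=(0,0)
step 3 (W2 CAS): counter=7 r=(7,6) succ=(0,0) retry=(0,1)
step 4 (W2 LOAD): counter=7 r=(7,7) succ=(0,0) retry=(0,1)
step 5 (W1 CAS): counter=8 r=(7,7) succ=(1,0) retry=(0,1)
step 6 (W1 LOAD): counter=8 r=(8,7) succ=(1,0) retry=(0,1)
step 7 (W2 CAS): counter=8 r=(8,7) succ=(1,0) retry=(0,2)
step 8 (W1 CAS): counter=9 r=(8,7) succ=(2,0) retry=(0,2)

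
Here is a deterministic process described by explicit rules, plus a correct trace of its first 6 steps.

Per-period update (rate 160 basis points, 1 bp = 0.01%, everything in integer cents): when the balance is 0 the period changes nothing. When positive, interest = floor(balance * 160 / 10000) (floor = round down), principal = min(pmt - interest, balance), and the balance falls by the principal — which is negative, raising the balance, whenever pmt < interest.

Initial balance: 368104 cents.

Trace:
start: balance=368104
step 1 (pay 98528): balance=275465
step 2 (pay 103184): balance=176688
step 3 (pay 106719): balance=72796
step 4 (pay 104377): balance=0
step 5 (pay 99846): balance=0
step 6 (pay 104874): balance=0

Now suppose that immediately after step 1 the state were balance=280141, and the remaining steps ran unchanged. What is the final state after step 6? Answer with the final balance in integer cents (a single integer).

0

state after step 1 := balance=280141
step 2 (pay 103184): balance=181439
step 3 (pay 106719): balance=77623
step 4 (pay 104377): balance=0
step 5 (pay 99846): balance=0
step 6 (pay 104874): balance=0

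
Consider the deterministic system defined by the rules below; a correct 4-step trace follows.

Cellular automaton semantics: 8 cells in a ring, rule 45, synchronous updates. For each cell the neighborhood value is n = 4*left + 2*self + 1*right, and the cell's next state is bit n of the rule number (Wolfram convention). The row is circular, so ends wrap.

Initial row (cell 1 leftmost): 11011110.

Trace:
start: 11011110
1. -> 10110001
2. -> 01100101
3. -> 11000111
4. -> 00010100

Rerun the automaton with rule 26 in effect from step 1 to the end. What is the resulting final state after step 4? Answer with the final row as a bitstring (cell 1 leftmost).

10101101

(re-executing steps 1..4 under rule 26; state before step 1: 11011110)
1. -> 10010000
2. -> 01101001
3. -> 01000110
4. -> 10101101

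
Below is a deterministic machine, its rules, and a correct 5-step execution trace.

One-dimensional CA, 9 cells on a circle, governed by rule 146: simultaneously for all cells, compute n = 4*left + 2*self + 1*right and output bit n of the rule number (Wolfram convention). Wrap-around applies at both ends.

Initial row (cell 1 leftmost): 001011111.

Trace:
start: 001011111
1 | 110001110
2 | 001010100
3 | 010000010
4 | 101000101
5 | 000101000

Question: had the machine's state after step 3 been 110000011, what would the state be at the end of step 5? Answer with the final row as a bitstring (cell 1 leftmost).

000101000

state after step 3 := 110000011
4 | 101000101
5 | 000101000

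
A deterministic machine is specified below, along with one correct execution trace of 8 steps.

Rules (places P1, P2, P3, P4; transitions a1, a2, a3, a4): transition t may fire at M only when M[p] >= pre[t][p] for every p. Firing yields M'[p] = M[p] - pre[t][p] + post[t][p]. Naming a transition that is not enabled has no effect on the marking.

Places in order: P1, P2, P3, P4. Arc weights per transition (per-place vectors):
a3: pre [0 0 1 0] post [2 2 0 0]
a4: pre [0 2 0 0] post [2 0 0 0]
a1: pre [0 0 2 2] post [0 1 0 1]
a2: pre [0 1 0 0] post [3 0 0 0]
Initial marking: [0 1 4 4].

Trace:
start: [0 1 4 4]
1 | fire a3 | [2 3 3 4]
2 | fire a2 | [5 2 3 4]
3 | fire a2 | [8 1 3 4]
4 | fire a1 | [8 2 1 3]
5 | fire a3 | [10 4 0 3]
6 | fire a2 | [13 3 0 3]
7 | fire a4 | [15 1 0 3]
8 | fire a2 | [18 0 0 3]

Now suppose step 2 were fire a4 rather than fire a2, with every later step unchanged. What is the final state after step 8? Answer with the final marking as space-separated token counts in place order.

14 0 0 3

(re-executing from step 2 with the substitution; state before step 2: [2 3 3 4])
2 | fire a4 | [4 1 3 4]
3 | fire a2 | [7 0 3 4]
4 | fire a1 | [7 1 1 3]
5 | fire a3 | [9 3 0 3]
6 | fire a2 | [12 2 0 3]
7 | fire a4 | [14 0 0 3]
8 | fire a2 | [14 0 0 3]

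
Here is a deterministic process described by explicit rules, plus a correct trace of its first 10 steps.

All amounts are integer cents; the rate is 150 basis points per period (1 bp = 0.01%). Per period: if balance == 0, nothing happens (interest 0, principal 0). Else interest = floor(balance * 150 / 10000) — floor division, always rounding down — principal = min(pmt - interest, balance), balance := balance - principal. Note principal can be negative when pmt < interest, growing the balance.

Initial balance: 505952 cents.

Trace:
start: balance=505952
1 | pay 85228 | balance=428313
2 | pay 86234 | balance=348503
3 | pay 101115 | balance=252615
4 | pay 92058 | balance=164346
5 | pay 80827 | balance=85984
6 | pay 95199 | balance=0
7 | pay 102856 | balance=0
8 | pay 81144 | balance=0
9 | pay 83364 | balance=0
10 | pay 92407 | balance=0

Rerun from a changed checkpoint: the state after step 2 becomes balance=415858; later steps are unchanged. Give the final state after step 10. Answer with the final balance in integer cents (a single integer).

0

state after step 2 := balance=415858
3 | pay 101115 | balance=320980
4 | pay 92058 | balance=233736
5 | pay 80827 | balance=156415
6 | pay 95199 | balance=63562
7 | pay 102856 | balance=0
8 | pay 81144 | balance=0
9 | pay 83364 | balance=0
10 | pay 92407 | balance=0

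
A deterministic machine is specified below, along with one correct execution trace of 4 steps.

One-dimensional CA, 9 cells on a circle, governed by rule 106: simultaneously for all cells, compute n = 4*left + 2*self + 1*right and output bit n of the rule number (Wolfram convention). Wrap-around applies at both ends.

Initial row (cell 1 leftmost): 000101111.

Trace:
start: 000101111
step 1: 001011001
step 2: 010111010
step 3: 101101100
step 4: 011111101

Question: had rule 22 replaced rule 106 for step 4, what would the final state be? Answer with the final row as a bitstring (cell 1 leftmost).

100000011

(re-executing step 4 under rule 22; state before step 4: 101101100)
step 4: 100000011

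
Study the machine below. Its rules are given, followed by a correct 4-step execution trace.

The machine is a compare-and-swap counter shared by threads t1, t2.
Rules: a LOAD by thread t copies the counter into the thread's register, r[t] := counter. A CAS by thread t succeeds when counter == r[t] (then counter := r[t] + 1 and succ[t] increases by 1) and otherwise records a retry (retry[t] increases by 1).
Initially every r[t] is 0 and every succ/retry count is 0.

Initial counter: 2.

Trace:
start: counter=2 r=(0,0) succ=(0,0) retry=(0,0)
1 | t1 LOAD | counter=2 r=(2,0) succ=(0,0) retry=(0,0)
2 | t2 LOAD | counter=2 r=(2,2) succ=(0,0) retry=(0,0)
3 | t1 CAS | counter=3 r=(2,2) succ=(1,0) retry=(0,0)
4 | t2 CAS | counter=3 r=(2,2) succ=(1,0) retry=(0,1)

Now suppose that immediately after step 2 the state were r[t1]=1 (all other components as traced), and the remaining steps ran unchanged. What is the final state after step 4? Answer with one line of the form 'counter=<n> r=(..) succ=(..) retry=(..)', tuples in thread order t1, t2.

counter=3 r=(1,2) succ=(0,1) retry=(1,0)

state after step 2 := counter=2 r=(1,2) succ=(0,0) retry=(0,0)
3 | t1 CAS | counter=2 r=(1,2) succ=(0,0) retry=(1,0)
4 | t2 CAS | counter=3 r=(1,2) succ=(0,1) retry=(1,0)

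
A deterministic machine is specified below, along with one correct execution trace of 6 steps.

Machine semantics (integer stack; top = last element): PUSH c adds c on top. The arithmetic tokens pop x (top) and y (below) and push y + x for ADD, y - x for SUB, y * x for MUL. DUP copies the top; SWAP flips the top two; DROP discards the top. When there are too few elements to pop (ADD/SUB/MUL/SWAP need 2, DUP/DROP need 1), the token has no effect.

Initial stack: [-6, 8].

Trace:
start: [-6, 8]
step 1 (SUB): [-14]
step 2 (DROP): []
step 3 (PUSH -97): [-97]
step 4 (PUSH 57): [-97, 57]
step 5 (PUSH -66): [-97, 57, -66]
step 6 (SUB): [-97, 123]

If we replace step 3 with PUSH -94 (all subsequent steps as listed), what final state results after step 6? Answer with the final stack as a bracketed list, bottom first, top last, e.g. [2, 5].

[-94, 123]

(re-executing from step 3 with the substitution; state before step 3: [])
step 3 (PUSH -94): [-94]
step 4 (PUSH 57): [-94, 57]
step 5 (PUSH -66): [-94, 57, -66]
step 6 (SUB): [-94, 123]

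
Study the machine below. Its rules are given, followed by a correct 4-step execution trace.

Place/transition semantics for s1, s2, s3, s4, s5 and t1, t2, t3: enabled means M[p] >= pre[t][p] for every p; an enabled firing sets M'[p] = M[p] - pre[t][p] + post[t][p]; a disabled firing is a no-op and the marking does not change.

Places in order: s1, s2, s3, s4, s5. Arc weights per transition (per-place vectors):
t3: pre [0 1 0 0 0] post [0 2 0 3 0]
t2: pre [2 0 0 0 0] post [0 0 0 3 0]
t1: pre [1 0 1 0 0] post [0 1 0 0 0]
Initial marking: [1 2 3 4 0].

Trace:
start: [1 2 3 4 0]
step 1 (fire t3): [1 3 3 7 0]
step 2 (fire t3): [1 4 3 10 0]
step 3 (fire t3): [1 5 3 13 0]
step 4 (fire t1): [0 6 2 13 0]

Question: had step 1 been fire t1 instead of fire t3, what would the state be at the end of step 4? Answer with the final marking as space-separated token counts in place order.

(re-executing from step 1 with the substitution; state before step 1: [1 2 3 4 0])
step 1 (fire t1): [0 3 2 4 0]
step 2 (fire t3): [0 4 2 7 0]
step 3 (fire t3): [0 5 2 10 0]
step 4 (fire t1): [0 5 2 10 0]

0 5 2 10 0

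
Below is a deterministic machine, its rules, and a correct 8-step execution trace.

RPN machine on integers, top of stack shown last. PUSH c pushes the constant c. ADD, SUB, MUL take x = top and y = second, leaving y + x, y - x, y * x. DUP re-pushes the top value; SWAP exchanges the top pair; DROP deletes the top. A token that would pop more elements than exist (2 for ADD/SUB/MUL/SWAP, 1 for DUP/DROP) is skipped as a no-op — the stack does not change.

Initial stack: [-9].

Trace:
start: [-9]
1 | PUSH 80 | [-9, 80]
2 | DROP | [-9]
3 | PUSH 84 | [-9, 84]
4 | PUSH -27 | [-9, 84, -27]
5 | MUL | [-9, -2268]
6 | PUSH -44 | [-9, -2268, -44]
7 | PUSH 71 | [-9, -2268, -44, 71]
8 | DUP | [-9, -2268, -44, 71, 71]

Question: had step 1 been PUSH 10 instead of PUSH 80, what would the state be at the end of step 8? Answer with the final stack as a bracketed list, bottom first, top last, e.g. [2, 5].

[-9, -2268, -44, 71, 71]

(re-executing from step 1 with the substitution; state before step 1: [-9])
1 | PUSH 10 | [-9, 10]
2 | DROP | [-9]
3 | PUSH 84 | [-9, 84]
4 | PUSH -27 | [-9, 84, -27]
5 | MUL | [-9, -2268]
6 | PUSH -44 | [-9, -2268, -44]
7 | PUSH 71 | [-9, -2268, -44, 71]
8 | DUP | [-9, -2268, -44, 71, 71]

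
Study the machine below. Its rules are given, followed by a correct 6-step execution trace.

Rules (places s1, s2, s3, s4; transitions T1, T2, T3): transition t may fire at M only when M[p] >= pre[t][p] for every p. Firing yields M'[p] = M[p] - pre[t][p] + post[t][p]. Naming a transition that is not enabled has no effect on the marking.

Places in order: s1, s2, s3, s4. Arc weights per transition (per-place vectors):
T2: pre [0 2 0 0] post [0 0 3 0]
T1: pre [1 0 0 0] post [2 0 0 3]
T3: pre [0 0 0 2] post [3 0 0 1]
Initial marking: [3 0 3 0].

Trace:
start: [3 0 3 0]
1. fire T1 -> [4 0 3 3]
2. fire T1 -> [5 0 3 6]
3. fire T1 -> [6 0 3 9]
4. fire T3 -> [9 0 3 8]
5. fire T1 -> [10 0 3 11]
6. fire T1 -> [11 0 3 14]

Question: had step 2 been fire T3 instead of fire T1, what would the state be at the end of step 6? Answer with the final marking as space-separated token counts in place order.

(re-executing from step 2 with the substitution; state before step 2: [4 0 3 3])
2. fire T3 -> [7 0 3 2]
3. fire T1 -> [8 0 3 5]
4. fire T3 -> [11 0 3 4]
5. fire T1 -> [12 0 3 7]
6. fire T1 -> [13 0 3 10]

13 0 3 10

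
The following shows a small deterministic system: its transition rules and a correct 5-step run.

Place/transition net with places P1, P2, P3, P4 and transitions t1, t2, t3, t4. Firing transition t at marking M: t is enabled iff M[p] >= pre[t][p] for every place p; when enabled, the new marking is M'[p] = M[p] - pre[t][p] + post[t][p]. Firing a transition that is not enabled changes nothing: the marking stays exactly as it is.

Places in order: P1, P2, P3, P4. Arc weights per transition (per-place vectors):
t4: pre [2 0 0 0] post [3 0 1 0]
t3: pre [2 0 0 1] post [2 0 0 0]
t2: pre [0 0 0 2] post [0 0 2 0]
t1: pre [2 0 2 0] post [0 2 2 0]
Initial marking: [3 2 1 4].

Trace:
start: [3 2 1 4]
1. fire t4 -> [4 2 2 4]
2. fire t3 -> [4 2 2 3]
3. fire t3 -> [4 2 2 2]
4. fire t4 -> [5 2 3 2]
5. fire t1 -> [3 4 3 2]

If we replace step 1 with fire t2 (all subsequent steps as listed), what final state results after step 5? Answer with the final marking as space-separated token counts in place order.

2 4 4 0

(re-executing from step 1 with the substitution; state before step 1: [3 2 1 4])
1. fire t2 -> [3 2 3 2]
2. fire t3 -> [3 2 3 1]
3. fire t3 -> [3 2 3 0]
4. fire t4 -> [4 2 4 0]
5. fire t1 -> [2 4 4 0]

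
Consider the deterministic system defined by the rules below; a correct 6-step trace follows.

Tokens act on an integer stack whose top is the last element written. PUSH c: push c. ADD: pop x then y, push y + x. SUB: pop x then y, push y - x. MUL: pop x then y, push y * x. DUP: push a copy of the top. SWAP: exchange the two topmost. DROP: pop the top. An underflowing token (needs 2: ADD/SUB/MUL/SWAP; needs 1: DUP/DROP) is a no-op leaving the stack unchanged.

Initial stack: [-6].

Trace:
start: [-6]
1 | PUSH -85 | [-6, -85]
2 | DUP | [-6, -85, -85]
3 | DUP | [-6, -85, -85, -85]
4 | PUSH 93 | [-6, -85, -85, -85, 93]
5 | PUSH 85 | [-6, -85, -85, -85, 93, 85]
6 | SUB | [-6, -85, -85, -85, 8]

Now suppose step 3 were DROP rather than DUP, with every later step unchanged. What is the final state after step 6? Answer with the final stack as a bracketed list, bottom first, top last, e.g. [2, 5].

[-6, -85, 8]

(re-executing from step 3 with the substitution; state before step 3: [-6, -85, -85])
3 | DROP | [-6, -85]
4 | PUSH 93 | [-6, -85, 93]
5 | PUSH 85 | [-6, -85, 93, 85]
6 | SUB | [-6, -85, 8]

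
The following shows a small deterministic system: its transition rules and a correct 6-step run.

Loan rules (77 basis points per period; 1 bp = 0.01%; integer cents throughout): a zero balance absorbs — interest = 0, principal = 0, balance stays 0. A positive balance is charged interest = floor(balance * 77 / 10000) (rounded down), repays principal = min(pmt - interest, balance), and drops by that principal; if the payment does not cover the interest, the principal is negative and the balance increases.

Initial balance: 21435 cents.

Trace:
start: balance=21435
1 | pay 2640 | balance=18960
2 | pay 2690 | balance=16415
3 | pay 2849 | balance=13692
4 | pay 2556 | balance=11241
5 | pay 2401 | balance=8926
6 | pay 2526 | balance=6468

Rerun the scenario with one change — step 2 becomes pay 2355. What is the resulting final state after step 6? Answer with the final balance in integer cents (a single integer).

(re-executing from step 2 with the substitution; state before step 2: balance=18960)
2 | pay 2355 | balance=16750
3 | pay 2849 | balance=14029
4 | pay 2556 | balance=11581
5 | pay 2401 | balance=9269
6 | pay 2526 | balance=6814

6814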